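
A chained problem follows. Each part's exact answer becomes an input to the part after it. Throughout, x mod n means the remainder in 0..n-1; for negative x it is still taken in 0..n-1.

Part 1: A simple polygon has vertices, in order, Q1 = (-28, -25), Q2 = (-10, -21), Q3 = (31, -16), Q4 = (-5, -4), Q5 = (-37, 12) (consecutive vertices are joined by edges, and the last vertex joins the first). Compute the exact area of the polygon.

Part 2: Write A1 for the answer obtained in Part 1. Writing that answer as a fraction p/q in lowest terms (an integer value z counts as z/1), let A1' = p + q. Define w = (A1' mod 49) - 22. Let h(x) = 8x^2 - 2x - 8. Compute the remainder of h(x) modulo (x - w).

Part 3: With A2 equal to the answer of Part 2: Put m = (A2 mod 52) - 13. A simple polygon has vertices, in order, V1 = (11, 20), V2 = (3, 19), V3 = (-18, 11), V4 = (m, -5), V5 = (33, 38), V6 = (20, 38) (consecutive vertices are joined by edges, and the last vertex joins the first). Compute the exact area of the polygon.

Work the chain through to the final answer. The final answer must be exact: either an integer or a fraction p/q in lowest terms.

Part 1: cross terms: (-28*-21 - -10*-25)=338, (-10*-16 - 31*-21)=811, (31*-4 - -5*-16)=-204, (-5*12 - -37*-4)=-208, (-37*-25 - -28*12)=1261; twice the area = |1998| = 1998; area = 999; answer 999
Part 2: A1 = 999; threaded value p + q = 1000; w = -2; remainder = value at the root: 8*(-2)^2 - 2*(-2)^1 - 8 = (32) + (4) + (-8) = 28; answer 28
Part 3: A2 = 28; m = 15; cross terms: (11*19 - 3*20)=149, (3*11 - -18*19)=375, (-18*-5 - 15*11)=-75, (15*38 - 33*-5)=735, (33*38 - 20*38)=494, (20*20 - 11*38)=-18; twice the area = |1660| = 1660; area = 830; answer 830

830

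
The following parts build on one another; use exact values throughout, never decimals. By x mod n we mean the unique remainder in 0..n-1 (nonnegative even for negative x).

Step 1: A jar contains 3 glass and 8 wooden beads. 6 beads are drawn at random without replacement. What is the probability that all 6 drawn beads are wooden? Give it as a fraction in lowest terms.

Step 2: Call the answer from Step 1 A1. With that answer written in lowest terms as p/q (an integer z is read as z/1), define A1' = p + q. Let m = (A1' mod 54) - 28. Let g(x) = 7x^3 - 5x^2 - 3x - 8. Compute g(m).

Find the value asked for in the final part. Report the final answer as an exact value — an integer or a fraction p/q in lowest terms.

2127

Step 1: total draws C(11,6) = 462; favorable C(8,6) = 28; P = 2/33; answer 2/33
Step 2: A1 = 2/33; threaded value p + q = 35; m = 7; 7*(7)^3 - 5*(7)^2 - 3*(7)^1 - 8 = (2401) + (-245) + (-21) + (-8) = 2127; answer 2127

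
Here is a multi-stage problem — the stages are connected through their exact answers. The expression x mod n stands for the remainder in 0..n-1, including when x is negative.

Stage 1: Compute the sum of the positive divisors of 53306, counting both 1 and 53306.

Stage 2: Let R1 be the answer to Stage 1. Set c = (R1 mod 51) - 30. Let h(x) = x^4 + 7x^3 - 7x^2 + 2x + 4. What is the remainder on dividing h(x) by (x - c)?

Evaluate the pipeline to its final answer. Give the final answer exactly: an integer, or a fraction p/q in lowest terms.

388507

Stage 1: 53306 = 2 * 11 * 2423; sigma = (1 + 2) * (1 + 11) * (1 + 2423) = 3 * 12 * 2424 = 87264; answer 87264
Stage 2: R1 = 87264; c = -27; remainder = value at the root: 1*(-27)^4 + 7*(-27)^3 - 7*(-27)^2 + 2*(-27)^1 + 4 = (531441) + (-137781) + (-5103) + (-54) + (4) = 388507; answer 388507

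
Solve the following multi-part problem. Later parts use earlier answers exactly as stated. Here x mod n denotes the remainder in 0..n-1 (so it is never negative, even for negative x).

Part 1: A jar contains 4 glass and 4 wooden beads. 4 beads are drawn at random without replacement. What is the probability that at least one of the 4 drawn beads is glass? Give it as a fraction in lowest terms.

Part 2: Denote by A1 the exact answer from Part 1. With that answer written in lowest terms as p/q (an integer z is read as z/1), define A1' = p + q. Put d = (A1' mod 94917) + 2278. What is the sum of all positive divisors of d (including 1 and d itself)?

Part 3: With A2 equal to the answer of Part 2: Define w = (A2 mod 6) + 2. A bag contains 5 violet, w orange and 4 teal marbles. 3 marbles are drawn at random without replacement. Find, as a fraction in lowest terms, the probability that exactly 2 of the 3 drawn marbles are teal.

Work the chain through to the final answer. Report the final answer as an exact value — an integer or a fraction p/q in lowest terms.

14/55

Part 1: total draws C(8,4) = 70; complement C(4,4) = 1; favorable 70 - 1 = 69; P = 69/70; answer 69/70
Part 2: A1 = 69/70; threaded value p + q = 139; d = 2417; 2417 is prime, so its only divisors are 1 and 2417; sigma = 1 + 2417 = 2418; answer 2418
Part 3: A2 = 2418; w = 2; total draws C(11,3) = 165; favorable C(4,2)*C(7,1) = 42; P = 14/55; answer 14/55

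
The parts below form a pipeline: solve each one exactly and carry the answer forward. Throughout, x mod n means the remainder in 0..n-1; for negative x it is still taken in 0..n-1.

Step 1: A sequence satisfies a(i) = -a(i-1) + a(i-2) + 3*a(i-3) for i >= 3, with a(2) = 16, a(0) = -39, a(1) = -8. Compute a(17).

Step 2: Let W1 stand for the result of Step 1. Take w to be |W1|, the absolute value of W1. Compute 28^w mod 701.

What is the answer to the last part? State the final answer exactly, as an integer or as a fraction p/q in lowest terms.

Step 1: a(3) = -1*(16) + 1*(-8) + 3*(-39) = -141; iterating: a(3)=-141, a(4)=133, a(5)=-226, a(6)=-64, a(7)=237, a(8)=-979, a(9)=1024, a(10)=-1292, a(11)=-621, a(12)=2401, a(13)=-6898, a(14)=7436, a(15)=-7131, a(16)=-6127, a(17)=21304; answer 21304
Step 2: W1 = 21304; w = 21304; squarings mod 701: 28^1=28, 28^2=83, 28^4=580, 28^8=621, 28^16=91, 28^32=570, 28^64=337, 28^128=7, 28^256=49, 28^512=298, 28^1024=478, 28^2048=659, 28^4096=362, 28^8192=658, 28^16384=447; 28^21304 = 28^8 * 28^16 * 28^32 * 28^256 * 28^512 * 28^4096 * 28^16384 = 505 (mod 701); answer 505

505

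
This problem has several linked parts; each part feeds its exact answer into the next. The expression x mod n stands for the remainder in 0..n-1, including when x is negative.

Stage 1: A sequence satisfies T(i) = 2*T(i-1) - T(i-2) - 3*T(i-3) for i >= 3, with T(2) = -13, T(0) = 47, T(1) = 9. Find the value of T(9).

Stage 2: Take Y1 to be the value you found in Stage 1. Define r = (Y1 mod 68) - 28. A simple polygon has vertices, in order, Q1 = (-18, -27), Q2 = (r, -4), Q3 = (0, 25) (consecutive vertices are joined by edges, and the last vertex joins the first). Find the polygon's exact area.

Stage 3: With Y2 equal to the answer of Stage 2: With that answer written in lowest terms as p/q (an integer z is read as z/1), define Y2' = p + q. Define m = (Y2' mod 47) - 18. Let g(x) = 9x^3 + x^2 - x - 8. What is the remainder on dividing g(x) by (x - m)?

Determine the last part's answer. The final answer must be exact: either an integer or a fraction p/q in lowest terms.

1966

Stage 1: T(3) = 2*(-13) - 1*(9) - 3*(47) = -176; iterating: T(3)=-176, T(4)=-366, T(5)=-517, T(6)=-140, T(7)=1335, T(8)=4361, T(9)=7807; answer 7807
Stage 2: Y1 = 7807; r = 27; cross terms: (-18*-4 - 27*-27)=801, (27*25 - 0*-4)=675, (0*-27 - -18*25)=450; twice the area = |1926| = 1926; area = 963; answer 963
Stage 3: Y2 = 963; threaded value p + q = 964; m = 6; remainder = value at the root: 9*(6)^3 + 1*(6)^2 - 1*(6)^1 - 8 = (1944) + (36) + (-6) + (-8) = 1966; answer 1966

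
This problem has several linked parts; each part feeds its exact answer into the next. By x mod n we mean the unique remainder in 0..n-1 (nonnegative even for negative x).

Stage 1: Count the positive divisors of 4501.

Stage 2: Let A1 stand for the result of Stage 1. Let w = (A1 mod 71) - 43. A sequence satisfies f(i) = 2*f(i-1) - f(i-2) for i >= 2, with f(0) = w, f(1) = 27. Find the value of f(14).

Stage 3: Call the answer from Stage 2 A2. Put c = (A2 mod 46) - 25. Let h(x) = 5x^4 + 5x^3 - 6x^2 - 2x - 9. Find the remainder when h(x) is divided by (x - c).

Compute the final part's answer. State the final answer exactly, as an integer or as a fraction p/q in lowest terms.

Stage 1: 4501 = 7 * 643; number of divisors = (1+1) * (1+1) = 4; answer 4
Stage 2: A1 = 4; w = -39; f(2) = 2*(27) - 1*(-39) = 93; iterating: f(2)=93, f(3)=159, f(4)=225, f(5)=291, f(6)=357, f(7)=423, f(8)=489, f(9)=555, f(10)=621, f(11)=687, f(12)=753, f(13)=819, f(14)=885; answer 885
Stage 3: A2 = 885; c = -14; remainder = value at the root: 5*(-14)^4 + 5*(-14)^3 - 6*(-14)^2 - 2*(-14)^1 - 9 = (192080) + (-13720) + (-1176) + (28) + (-9) = 177203; answer 177203

177203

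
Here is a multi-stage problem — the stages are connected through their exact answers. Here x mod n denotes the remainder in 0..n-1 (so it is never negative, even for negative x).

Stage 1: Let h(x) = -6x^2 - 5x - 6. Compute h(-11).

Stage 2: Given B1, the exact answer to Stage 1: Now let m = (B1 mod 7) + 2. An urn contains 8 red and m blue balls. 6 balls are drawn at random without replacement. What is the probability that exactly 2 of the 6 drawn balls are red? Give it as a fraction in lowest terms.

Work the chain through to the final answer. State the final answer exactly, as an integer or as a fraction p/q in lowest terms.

Stage 1: -6*(-11)^2 - 5*(-11)^1 - 6 = (-726) + (55) + (-6) = -677; answer -677
Stage 2: B1 = -677; m = 4; total draws C(12,6) = 924; favorable C(8,2)*C(4,4) = 28; P = 1/33; answer 1/33

1/33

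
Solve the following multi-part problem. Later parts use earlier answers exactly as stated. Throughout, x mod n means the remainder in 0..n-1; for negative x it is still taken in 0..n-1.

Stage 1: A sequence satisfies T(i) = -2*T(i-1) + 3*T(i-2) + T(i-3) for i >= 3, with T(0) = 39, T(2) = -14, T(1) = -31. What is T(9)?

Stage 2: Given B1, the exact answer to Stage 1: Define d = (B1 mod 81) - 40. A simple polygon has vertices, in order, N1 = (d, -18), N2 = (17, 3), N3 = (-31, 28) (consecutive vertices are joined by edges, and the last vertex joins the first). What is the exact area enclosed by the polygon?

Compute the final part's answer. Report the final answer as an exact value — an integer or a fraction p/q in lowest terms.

329

Stage 1: T(3) = -2*(-14) + 3*(-31) + 1*(39) = -26; iterating: T(3)=-26, T(4)=-21, T(5)=-50, T(6)=11, T(7)=-193, T(8)=369, T(9)=-1306; answer -1306
Stage 2: B1 = -1306; d = 31; cross terms: (31*3 - 17*-18)=399, (17*28 - -31*3)=569, (-31*-18 - 31*28)=-310; twice the area = |658| = 658; area = 329; answer 329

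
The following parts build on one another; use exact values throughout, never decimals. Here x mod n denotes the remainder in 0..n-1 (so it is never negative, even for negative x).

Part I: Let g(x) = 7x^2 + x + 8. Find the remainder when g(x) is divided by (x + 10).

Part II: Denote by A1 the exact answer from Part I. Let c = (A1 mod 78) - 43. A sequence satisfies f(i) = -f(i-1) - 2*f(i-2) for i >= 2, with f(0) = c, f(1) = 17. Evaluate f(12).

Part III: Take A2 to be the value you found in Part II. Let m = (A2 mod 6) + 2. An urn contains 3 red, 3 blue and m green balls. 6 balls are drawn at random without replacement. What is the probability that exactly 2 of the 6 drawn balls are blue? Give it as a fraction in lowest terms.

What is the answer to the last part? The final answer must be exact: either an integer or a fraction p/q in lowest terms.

105/286

Part I: remainder = value at the root: 7*(-10)^2 + 1*(-10)^1 + 8 = (700) + (-10) + (8) = 698; answer 698
Part II: A1 = 698; c = 31; f(2) = -1*(17) - 2*(31) = -79; iterating: f(2)=-79, f(3)=45, f(4)=113, f(5)=-203, f(6)=-23, f(7)=429, f(8)=-383, f(9)=-475, f(10)=1241, f(11)=-291, f(12)=-2191; answer -2191
Part III: A2 = -2191; m = 7; total draws C(13,6) = 1716; favorable C(3,2)*C(10,4) = 630; P = 105/286; answer 105/286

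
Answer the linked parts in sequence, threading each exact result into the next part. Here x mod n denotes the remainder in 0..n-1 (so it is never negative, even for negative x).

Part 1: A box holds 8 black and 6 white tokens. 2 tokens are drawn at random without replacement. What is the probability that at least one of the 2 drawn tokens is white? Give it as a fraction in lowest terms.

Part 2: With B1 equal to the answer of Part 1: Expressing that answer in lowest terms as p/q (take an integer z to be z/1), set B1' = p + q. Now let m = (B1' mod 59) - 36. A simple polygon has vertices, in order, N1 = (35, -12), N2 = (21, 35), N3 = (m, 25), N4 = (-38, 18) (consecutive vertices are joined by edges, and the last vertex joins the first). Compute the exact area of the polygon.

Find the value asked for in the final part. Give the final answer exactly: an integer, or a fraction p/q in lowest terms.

1508

Part 1: total draws C(14,2) = 91; complement C(8,2) = 28; favorable 91 - 28 = 63; P = 9/13; answer 9/13
Part 2: B1 = 9/13; threaded value p + q = 22; m = -14; cross terms: (35*35 - 21*-12)=1477, (21*25 - -14*35)=1015, (-14*18 - -38*25)=698, (-38*-12 - 35*18)=-174; twice the area = |3016| = 3016; area = 1508; answer 1508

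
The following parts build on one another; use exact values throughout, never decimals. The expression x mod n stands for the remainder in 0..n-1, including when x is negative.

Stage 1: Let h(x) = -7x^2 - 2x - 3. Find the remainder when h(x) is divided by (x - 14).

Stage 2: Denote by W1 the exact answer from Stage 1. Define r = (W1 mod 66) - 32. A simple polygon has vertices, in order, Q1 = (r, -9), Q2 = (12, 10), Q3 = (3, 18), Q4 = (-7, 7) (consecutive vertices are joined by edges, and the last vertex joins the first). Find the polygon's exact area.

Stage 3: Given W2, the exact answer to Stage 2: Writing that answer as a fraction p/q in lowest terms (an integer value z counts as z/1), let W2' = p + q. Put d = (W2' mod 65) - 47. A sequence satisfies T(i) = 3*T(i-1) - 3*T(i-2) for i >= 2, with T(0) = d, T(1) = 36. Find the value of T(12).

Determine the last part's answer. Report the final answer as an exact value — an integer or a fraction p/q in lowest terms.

-7290

Stage 1: remainder = value at the root: -7*(14)^2 - 2*(14)^1 - 3 = (-1372) + (-28) + (-3) = -1403; answer -1403
Stage 2: W1 = -1403; r = 17; cross terms: (17*10 - 12*-9)=278, (12*18 - 3*10)=186, (3*7 - -7*18)=147, (-7*-9 - 17*7)=-56; twice the area = |555| = 555; area = 555/2; answer 555/2
Stage 3: W2 = 555/2; threaded value p + q = 557; d = -10; T(2) = 3*(36) - 3*(-10) = 138; iterating: T(2)=138, T(3)=306, T(4)=504, T(5)=594, T(6)=270, T(7)=-972, T(8)=-3726, T(9)=-8262, T(10)=-13608, T(11)=-16038, T(12)=-7290; answer -7290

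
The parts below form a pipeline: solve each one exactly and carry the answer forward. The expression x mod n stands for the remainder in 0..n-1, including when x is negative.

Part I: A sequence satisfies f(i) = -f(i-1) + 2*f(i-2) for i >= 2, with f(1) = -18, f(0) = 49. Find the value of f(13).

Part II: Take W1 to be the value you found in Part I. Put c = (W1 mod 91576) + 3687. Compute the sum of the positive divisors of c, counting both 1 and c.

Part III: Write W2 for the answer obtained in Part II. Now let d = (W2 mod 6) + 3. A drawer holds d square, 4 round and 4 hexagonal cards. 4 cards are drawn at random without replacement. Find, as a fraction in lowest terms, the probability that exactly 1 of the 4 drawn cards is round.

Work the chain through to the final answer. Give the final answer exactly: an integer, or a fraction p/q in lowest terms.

Part I: f(2) = -1*(-18) + 2*(49) = 116; iterating: f(2)=116, f(3)=-152, f(4)=384, f(5)=-688, f(6)=1456, f(7)=-2832, f(8)=5744, f(9)=-11408, f(10)=22896, f(11)=-45712, f(12)=91504, f(13)=-182928; answer -182928
Part II: W1 = -182928; c = 3911; 3911 is prime, so its only divisors are 1 and 3911; sigma = 1 + 3911 = 3912; answer 3912
Part III: W2 = 3912; d = 3; total draws C(11,4) = 330; favorable C(4,1)*C(7,3) = 140; P = 14/33; answer 14/33

14/33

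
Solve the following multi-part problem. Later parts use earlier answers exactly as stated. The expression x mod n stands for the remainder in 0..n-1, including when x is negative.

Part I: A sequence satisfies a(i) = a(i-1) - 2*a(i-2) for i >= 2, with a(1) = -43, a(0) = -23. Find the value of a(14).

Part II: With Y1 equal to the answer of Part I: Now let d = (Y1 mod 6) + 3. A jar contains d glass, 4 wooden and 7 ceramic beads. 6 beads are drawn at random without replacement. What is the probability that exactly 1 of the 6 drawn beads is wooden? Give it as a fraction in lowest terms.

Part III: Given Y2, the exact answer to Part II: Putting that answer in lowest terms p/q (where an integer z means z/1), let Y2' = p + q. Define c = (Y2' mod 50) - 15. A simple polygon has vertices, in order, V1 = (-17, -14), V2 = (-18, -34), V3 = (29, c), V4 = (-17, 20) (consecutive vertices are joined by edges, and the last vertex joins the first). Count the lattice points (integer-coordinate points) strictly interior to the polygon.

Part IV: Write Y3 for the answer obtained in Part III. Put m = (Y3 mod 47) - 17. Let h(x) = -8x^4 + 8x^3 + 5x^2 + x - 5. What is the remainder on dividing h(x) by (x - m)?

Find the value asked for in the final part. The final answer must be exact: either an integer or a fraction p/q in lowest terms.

Part I: a(2) = 1*(-43) - 2*(-23) = 3; iterating: a(2)=3, a(3)=89, a(4)=83, a(5)=-95, a(6)=-261, a(7)=-71, a(8)=451, a(9)=593, a(10)=-309, a(11)=-1495, a(12)=-877, a(13)=2113, a(14)=3867; answer 3867
Part II: Y1 = 3867; d = 6; total draws C(17,6) = 12376; favorable C(4,1)*C(13,5) = 5148; P = 99/238; answer 99/238
Part III: Y2 = 99/238; threaded value p + q = 337; c = 22; cross terms: (-17*-34 - -18*-14)=326, (-18*22 - 29*-34)=590, (29*20 - -17*22)=954, (-17*-14 - -17*20)=578; twice the area = |2448| = 2448; area = 1224; boundary points = 1 + 1 + 2 + 34 = 38; strictly interior points = area - boundary/2 + 1 = 1206; answer 1206
Part IV: Y3 = 1206; m = 14; remainder = value at the root: -8*(14)^4 + 8*(14)^3 + 5*(14)^2 + 1*(14)^1 - 5 = (-307328) + (21952) + (980) + (14) + (-5) = -284387; answer -284387

-284387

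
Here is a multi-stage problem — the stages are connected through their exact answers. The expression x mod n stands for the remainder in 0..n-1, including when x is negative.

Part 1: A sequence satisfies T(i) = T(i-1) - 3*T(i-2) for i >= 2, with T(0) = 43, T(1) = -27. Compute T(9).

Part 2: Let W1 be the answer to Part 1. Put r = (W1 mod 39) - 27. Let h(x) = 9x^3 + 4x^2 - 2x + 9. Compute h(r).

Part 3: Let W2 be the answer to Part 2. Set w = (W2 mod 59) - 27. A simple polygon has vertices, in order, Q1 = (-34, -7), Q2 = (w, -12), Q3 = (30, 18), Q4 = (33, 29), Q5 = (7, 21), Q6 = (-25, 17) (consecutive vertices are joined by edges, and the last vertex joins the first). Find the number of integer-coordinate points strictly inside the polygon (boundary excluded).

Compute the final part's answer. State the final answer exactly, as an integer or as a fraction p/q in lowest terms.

1122

Part 1: T(2) = 1*(-27) - 3*(43) = -156; iterating: T(2)=-156, T(3)=-75, T(4)=393, T(5)=618, T(6)=-561, T(7)=-2415, T(8)=-732, T(9)=6513; answer 6513
Part 2: W1 = 6513; r = -27; 9*(-27)^3 + 4*(-27)^2 - 2*(-27)^1 + 9 = (-177147) + (2916) + (54) + (9) = -174168; answer -174168
Part 3: W2 = -174168; w = -27; cross terms: (-34*-12 - -27*-7)=219, (-27*18 - 30*-12)=-126, (30*29 - 33*18)=276, (33*21 - 7*29)=490, (7*17 - -25*21)=644, (-25*-7 - -34*17)=753; twice the area = |2256| = 2256; area = 1128; boundary points = 1 + 3 + 1 + 2 + 4 + 3 = 14; strictly interior points = area - boundary/2 + 1 = 1122; answer 1122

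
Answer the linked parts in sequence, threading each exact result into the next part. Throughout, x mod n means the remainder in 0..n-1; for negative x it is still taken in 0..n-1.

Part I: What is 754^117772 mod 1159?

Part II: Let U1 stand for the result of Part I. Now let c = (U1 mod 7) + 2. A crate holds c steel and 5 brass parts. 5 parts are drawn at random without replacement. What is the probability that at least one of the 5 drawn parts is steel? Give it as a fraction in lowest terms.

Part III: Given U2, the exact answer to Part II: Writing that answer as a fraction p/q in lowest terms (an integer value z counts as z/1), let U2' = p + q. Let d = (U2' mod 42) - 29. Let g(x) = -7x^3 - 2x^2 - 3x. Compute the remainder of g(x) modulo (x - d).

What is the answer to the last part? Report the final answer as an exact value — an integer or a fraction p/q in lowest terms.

Part I: squarings mod 1159: 754^1=754, 754^2=606, 754^4=992, 754^8=73, 754^16=693, 754^32=423, 754^64=443, 754^128=378, 754^256=327, 754^512=301, 754^1024=199, 754^2048=195, 754^4096=937, 754^8192=606, 754^16384=992, 754^32768=73, 754^65536=693; 754^117772 = 754^4 * 754^8 * 754^1024 * 754^2048 * 754^16384 * 754^32768 * 754^65536 = 788 (mod 1159); answer 788
Part II: U1 = 788; c = 6; total draws C(11,5) = 462; complement C(5,5) = 1; favorable 462 - 1 = 461; P = 461/462; answer 461/462
Part III: U2 = 461/462; threaded value p + q = 923; d = 12; remainder = value at the root: -7*(12)^3 - 2*(12)^2 - 3*(12)^1 = (-12096) + (-288) + (-36) = -12420; answer -12420

-12420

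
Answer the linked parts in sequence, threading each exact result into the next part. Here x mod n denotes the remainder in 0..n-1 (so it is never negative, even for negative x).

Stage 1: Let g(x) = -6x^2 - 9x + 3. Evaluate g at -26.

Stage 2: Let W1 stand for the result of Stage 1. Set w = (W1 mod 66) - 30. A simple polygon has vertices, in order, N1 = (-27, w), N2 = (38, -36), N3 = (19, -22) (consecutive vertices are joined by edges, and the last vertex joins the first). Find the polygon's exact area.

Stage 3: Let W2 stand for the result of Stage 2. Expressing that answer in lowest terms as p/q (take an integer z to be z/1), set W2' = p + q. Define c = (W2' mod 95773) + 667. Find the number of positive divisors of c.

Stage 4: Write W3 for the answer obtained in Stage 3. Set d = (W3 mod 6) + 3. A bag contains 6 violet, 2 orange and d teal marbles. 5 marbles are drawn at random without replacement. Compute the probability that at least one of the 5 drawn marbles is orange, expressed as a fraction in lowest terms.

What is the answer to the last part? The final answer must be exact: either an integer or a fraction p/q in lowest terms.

Stage 1: -6*(-26)^2 - 9*(-26)^1 + 3 = (-4056) + (234) + (3) = -3819; answer -3819
Stage 2: W1 = -3819; w = -21; cross terms: (-27*-36 - 38*-21)=1770, (38*-22 - 19*-36)=-152, (19*-21 - -27*-22)=-993; twice the area = |625| = 625; area = 625/2; answer 625/2
Stage 3: W2 = 625/2; threaded value p + q = 627; c = 1294; 1294 = 2 * 647; number of divisors = (1+1) * (1+1) = 4; answer 4
Stage 4: W3 = 4; d = 7; total draws C(15,5) = 3003; complement C(13,5) = 1287; favorable 3003 - 1287 = 1716; P = 4/7; answer 4/7

4/7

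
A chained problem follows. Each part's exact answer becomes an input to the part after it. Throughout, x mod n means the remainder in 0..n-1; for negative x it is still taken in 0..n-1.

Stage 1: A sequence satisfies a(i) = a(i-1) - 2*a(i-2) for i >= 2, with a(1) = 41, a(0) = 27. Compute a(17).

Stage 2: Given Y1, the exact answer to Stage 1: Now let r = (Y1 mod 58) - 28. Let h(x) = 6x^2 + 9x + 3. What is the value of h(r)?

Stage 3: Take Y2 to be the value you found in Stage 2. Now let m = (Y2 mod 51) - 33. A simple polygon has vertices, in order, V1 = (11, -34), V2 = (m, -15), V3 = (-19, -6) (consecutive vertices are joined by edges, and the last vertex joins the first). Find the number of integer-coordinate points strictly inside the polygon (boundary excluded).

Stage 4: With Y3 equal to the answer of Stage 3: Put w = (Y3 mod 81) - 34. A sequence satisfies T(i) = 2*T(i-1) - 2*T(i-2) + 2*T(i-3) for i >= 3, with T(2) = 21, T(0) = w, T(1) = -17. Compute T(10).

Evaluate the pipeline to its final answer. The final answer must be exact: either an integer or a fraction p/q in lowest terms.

Stage 1: a(2) = 1*(41) - 2*(27) = -13; iterating: a(2)=-13, a(3)=-95, a(4)=-69, a(5)=121, a(6)=259, a(7)=17, a(8)=-501, a(9)=-535, a(10)=467, a(11)=1537, a(12)=603, a(13)=-2471, a(14)=-3677, a(15)=1265, a(16)=8619, a(17)=6089; answer 6089
Stage 2: Y1 = 6089; r = 29; 6*(29)^2 + 9*(29)^1 + 3 = (5046) + (261) + (3) = 5310; answer 5310
Stage 3: Y2 = 5310; m = -27; cross terms: (11*-15 - -27*-34)=-1083, (-27*-6 - -19*-15)=-123, (-19*-34 - 11*-6)=712; twice the area = |-494| = 494; area = 247; boundary points = 19 + 1 + 2 = 22; strictly interior points = area - boundary/2 + 1 = 237; answer 237
Stage 4: Y3 = 237; w = 41; T(3) = 2*(21) - 2*(-17) + 2*(41) = 158; iterating: T(3)=158, T(4)=240, T(5)=206, T(6)=248, T(7)=564, T(8)=1044, T(9)=1456, T(10)=1952; answer 1952

1952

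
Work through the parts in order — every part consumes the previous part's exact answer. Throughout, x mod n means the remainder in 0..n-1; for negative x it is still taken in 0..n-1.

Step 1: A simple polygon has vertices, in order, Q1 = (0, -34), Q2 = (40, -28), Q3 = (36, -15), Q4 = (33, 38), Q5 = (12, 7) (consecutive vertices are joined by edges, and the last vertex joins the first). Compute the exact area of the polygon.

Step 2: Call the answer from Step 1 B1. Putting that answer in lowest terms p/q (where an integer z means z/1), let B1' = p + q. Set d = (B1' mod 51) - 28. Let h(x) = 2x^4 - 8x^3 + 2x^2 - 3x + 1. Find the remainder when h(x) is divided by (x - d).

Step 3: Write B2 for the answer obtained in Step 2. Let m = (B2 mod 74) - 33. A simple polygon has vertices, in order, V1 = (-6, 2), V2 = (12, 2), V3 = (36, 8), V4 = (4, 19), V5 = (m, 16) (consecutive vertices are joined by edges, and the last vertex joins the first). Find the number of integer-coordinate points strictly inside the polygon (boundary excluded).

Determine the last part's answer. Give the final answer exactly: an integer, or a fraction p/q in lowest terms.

294

Step 1: cross terms: (0*-28 - 40*-34)=1360, (40*-15 - 36*-28)=408, (36*38 - 33*-15)=1863, (33*7 - 12*38)=-225, (12*-34 - 0*7)=-408; twice the area = |2998| = 2998; area = 1499; answer 1499
Step 2: B1 = 1499; threaded value p + q = 1500; d = -7; remainder = value at the root: 2*(-7)^4 - 8*(-7)^3 + 2*(-7)^2 - 3*(-7)^1 + 1 = (4802) + (2744) + (98) + (21) + (1) = 7666; answer 7666
Step 3: B2 = 7666; m = 11; cross terms: (-6*2 - 12*2)=-36, (12*8 - 36*2)=24, (36*19 - 4*8)=652, (4*16 - 11*19)=-145, (11*2 - -6*16)=118; twice the area = |613| = 613; area = 613/2; boundary points = 18 + 6 + 1 + 1 + 1 = 27; strictly interior points = area - boundary/2 + 1 = 294; answer 294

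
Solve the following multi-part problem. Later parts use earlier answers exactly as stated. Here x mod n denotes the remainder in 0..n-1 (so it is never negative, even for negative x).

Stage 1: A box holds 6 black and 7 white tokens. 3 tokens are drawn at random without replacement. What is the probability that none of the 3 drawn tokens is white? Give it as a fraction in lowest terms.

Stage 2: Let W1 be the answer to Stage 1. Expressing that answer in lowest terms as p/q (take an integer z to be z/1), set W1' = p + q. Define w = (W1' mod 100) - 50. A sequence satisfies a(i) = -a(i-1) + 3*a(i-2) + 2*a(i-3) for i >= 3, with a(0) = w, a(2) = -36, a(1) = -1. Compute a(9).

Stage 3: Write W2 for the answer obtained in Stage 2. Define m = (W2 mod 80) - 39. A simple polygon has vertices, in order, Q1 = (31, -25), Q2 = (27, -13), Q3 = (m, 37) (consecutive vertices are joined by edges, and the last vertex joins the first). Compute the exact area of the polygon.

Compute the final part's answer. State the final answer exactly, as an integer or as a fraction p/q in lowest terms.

Stage 1: total draws C(13,3) = 286; favorable C(6,3) = 20; P = 10/143; answer 10/143
Stage 2: W1 = 10/143; threaded value p + q = 153; w = 3; a(3) = -1*(-36) + 3*(-1) + 2*(3) = 39; iterating: a(3)=39, a(4)=-149, a(5)=194, a(6)=-563, a(7)=847, a(8)=-2148, a(9)=3563; answer 3563
Stage 3: W2 = 3563; m = 4; cross terms: (31*-13 - 27*-25)=272, (27*37 - 4*-13)=1051, (4*-25 - 31*37)=-1247; twice the area = |76| = 76; area = 38; answer 38

38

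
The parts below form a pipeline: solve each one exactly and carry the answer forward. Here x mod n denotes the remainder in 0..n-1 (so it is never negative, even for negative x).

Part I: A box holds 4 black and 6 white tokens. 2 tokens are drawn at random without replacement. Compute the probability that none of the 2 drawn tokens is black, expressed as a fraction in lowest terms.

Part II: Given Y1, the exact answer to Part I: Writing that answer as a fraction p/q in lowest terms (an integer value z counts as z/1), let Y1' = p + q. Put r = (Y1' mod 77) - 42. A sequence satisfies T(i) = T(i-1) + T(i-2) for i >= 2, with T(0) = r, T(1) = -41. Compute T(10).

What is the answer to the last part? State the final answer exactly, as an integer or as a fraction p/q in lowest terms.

-3547

Part I: total draws C(10,2) = 45; favorable C(6,2) = 15; P = 1/3; answer 1/3
Part II: Y1 = 1/3; threaded value p + q = 4; r = -38; T(2) = 1*(-41) + 1*(-38) = -79; iterating: T(2)=-79, T(3)=-120, T(4)=-199, T(5)=-319, T(6)=-518, T(7)=-837, T(8)=-1355, T(9)=-2192, T(10)=-3547; answer -3547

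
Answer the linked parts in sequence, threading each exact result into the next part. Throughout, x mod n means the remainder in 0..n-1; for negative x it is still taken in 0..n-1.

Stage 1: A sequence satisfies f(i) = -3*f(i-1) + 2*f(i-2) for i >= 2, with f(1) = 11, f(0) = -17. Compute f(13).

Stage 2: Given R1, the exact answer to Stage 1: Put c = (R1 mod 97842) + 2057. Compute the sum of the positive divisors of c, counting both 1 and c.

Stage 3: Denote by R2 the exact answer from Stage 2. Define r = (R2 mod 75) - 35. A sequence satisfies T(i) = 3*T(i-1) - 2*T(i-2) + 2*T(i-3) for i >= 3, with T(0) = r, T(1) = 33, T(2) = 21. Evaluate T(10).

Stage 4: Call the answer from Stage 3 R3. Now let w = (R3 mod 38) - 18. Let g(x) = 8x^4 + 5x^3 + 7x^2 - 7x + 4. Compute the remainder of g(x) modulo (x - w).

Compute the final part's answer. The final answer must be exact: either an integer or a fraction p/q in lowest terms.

423349

Stage 1: f(2) = -3*(11) + 2*(-17) = -67; iterating: f(2)=-67, f(3)=223, f(4)=-803, f(5)=2855, f(6)=-10171, f(7)=36223, f(8)=-129011, f(9)=459479, f(10)=-1636459, f(11)=5828335, f(12)=-20757923, f(13)=73930439; answer 73930439
Stage 2: R1 = 73930439; c = 61786; 61786 = 2 * 30893; sigma = (1 + 2) * (1 + 30893) = 3 * 30894 = 92682; answer 92682
Stage 3: R2 = 92682; r = 22; T(3) = 3*(21) - 2*(33) + 2*(22) = 41; iterating: T(3)=41, T(4)=147, T(5)=401, T(6)=991, T(7)=2465, T(8)=6215, T(9)=15697, T(10)=39591; answer 39591
Stage 4: R3 = 39591; w = 15; remainder = value at the root: 8*(15)^4 + 5*(15)^3 + 7*(15)^2 - 7*(15)^1 + 4 = (405000) + (16875) + (1575) + (-105) + (4) = 423349; answer 423349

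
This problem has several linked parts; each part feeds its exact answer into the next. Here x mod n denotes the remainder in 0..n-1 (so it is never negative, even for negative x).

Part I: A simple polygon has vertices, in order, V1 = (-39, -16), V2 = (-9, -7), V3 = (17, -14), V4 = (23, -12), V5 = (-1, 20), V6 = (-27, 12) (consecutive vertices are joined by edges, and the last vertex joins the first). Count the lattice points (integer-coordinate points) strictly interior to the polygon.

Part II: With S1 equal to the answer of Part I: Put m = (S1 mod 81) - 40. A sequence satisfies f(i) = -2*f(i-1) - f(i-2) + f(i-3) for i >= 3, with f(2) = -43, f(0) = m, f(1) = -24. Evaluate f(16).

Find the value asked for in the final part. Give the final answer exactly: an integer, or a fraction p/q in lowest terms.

-16907

Part I: cross terms: (-39*-7 - -9*-16)=129, (-9*-14 - 17*-7)=245, (17*-12 - 23*-14)=118, (23*20 - -1*-12)=448, (-1*12 - -27*20)=528, (-27*-16 - -39*12)=900; twice the area = |2368| = 2368; area = 1184; boundary points = 3 + 1 + 2 + 8 + 2 + 4 = 20; strictly interior points = area - boundary/2 + 1 = 1175; answer 1175
Part II: S1 = 1175; m = 1; f(3) = -2*(-43) - 1*(-24) + 1*(1) = 111; iterating: f(3)=111, f(4)=-203, f(5)=252, f(6)=-190, f(7)=-75, f(8)=592, f(9)=-1299, f(10)=1931, f(11)=-1971, f(12)=712, f(13)=2478, f(14)=-7639, f(15)=13512, f(16)=-16907; answer -16907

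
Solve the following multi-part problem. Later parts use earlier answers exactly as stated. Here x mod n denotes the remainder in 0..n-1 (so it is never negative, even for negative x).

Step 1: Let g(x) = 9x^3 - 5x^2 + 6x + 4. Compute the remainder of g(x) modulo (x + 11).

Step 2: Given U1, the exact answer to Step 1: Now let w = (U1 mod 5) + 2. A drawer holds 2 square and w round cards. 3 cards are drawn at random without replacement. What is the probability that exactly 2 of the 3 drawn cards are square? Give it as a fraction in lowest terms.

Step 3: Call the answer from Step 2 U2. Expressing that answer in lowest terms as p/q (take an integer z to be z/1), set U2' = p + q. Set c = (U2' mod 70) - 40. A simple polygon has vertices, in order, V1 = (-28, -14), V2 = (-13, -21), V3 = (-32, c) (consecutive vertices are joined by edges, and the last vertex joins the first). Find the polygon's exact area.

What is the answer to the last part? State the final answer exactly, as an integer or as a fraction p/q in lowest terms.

47/2

Step 1: remainder = value at the root: 9*(-11)^3 - 5*(-11)^2 + 6*(-11)^1 + 4 = (-11979) + (-605) + (-66) + (4) = -12646; answer -12646
Step 2: U1 = -12646; w = 6; total draws C(8,3) = 56; favorable C(2,2)*C(6,1) = 6; P = 3/28; answer 3/28
Step 3: U2 = 3/28; threaded value p + q = 31; c = -9; cross terms: (-28*-21 - -13*-14)=406, (-13*-9 - -32*-21)=-555, (-32*-14 - -28*-9)=196; twice the area = |47| = 47; area = 47/2; answer 47/2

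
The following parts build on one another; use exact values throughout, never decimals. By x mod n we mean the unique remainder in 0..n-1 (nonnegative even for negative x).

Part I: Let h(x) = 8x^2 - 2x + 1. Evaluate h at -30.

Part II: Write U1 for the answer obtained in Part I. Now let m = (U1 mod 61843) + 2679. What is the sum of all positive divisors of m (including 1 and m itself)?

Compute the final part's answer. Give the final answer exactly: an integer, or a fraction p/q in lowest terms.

24192

Part I: 8*(-30)^2 - 2*(-30)^1 + 1 = (7200) + (60) + (1) = 7261; answer 7261
Part II: U1 = 7261; m = 9940; 9940 = 2^2 * 5 * 7 * 71; sigma = (1 + 2 + 4) * (1 + 5) * (1 + 7) * (1 + 71) = 7 * 6 * 8 * 72 = 24192; answer 24192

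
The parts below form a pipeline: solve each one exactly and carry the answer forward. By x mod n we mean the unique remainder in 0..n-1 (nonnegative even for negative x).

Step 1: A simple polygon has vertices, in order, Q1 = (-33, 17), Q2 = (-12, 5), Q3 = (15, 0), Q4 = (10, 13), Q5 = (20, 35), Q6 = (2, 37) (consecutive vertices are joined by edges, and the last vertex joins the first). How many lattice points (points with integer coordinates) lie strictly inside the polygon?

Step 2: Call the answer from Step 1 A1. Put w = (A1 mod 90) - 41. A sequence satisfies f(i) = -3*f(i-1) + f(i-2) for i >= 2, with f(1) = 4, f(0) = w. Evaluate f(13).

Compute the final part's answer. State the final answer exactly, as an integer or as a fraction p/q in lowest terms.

Step 1: cross terms: (-33*5 - -12*17)=39, (-12*0 - 15*5)=-75, (15*13 - 10*0)=195, (10*35 - 20*13)=90, (20*37 - 2*35)=670, (2*17 - -33*37)=1255; twice the area = |2174| = 2174; area = 1087; boundary points = 3 + 1 + 1 + 2 + 2 + 5 = 14; strictly interior points = area - boundary/2 + 1 = 1081; answer 1081
Step 2: A1 = 1081; w = -40; f(2) = -3*(4) + 1*(-40) = -52; iterating: f(2)=-52, f(3)=160, f(4)=-532, f(5)=1756, f(6)=-5800, f(7)=19156, f(8)=-63268, f(9)=208960, f(10)=-690148, f(11)=2279404, f(12)=-7528360, f(13)=24864484; answer 24864484

24864484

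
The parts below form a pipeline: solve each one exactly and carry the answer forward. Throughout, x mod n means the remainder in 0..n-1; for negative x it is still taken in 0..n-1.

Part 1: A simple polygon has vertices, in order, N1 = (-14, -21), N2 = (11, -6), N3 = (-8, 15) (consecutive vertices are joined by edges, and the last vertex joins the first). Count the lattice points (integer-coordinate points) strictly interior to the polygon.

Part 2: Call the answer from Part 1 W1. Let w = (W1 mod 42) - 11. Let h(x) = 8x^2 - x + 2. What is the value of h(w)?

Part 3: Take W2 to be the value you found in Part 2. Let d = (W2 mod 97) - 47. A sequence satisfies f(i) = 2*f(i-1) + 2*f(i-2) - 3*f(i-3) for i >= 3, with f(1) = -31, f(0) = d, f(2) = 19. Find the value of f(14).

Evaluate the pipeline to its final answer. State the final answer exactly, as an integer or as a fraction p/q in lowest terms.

Part 1: cross terms: (-14*-6 - 11*-21)=315, (11*15 - -8*-6)=117, (-8*-21 - -14*15)=378; twice the area = |810| = 810; area = 405; boundary points = 5 + 1 + 6 = 12; strictly interior points = area - boundary/2 + 1 = 400; answer 400
Part 2: W1 = 400; w = 11; 8*(11)^2 - 1*(11)^1 + 2 = (968) + (-11) + (2) = 959; answer 959
Part 3: W2 = 959; d = 39; f(3) = 2*(19) + 2*(-31) - 3*(39) = -141; iterating: f(3)=-141, f(4)=-151, f(5)=-641, f(6)=-1161, f(7)=-3151, f(8)=-6701, f(9)=-16221, f(10)=-36391, f(11)=-85121, f(12)=-194361, f(13)=-449791, f(14)=-1032941; answer -1032941

-1032941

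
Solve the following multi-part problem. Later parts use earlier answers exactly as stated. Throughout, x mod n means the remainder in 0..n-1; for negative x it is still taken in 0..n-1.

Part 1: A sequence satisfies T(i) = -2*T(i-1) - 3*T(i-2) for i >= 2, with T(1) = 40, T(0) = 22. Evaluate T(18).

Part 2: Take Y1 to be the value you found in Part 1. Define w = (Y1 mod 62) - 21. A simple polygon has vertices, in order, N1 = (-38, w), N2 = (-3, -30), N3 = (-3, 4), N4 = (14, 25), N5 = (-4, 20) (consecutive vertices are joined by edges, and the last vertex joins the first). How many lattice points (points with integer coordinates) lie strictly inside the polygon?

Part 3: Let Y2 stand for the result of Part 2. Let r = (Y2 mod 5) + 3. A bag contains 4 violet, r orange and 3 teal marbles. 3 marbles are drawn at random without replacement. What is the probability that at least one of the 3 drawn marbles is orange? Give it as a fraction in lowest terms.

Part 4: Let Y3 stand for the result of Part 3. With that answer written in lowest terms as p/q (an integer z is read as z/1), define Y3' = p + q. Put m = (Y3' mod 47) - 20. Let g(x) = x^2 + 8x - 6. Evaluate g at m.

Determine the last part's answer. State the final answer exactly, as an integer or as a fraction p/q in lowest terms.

Part 1: T(2) = -2*(40) - 3*(22) = -146; iterating: T(2)=-146, T(3)=172, T(4)=94, T(5)=-704, T(6)=1126, T(7)=-140, T(8)=-3098, T(9)=6616, T(10)=-3938, T(11)=-11972, T(12)=35758, T(13)=-35600, T(14)=-36074, T(15)=178948, T(16)=-249674, T(17)=-37496, T(18)=824014; answer 824014
Part 2: Y1 = 824014; w = 13; cross terms: (-38*-30 - -3*13)=1179, (-3*4 - -3*-30)=-102, (-3*25 - 14*4)=-131, (14*20 - -4*25)=380, (-4*13 - -38*20)=708; twice the area = |2034| = 2034; area = 1017; boundary points = 1 + 34 + 1 + 1 + 1 = 38; strictly interior points = area - boundary/2 + 1 = 999; answer 999
Part 3: Y2 = 999; r = 7; total draws C(14,3) = 364; complement C(7,3) = 35; favorable 364 - 35 = 329; P = 47/52; answer 47/52
Part 4: Y3 = 47/52; threaded value p + q = 99; m = -15; 1*(-15)^2 + 8*(-15)^1 - 6 = (225) + (-120) + (-6) = 99; answer 99

99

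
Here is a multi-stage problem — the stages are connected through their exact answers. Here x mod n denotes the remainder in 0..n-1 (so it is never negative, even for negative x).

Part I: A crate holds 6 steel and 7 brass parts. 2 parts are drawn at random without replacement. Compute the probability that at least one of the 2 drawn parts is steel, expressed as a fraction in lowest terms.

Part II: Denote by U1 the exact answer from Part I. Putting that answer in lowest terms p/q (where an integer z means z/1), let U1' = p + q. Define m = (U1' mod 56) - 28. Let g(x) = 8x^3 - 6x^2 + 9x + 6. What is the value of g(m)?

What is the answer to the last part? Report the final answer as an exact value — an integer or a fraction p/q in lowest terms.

Part I: total draws C(13,2) = 78; complement C(7,2) = 21; favorable 78 - 21 = 57; P = 19/26; answer 19/26
Part II: U1 = 19/26; threaded value p + q = 45; m = 17; 8*(17)^3 - 6*(17)^2 + 9*(17)^1 + 6 = (39304) + (-1734) + (153) + (6) = 37729; answer 37729

37729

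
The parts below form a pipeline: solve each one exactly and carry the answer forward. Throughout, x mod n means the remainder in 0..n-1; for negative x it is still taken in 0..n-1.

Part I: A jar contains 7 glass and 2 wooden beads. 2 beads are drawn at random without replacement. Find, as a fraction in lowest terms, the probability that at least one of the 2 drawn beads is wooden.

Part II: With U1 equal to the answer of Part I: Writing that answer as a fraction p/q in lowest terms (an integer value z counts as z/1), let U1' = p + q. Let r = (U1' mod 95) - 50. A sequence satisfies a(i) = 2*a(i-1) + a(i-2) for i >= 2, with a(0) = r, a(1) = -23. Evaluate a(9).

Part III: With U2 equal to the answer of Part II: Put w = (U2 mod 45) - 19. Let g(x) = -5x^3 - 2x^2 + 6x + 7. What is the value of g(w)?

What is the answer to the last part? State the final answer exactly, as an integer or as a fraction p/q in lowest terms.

106

Part I: total draws C(9,2) = 36; complement C(7,2) = 21; favorable 36 - 21 = 15; P = 5/12; answer 5/12
Part II: U1 = 5/12; threaded value p + q = 17; r = -33; a(2) = 2*(-23) + 1*(-33) = -79; iterating: a(2)=-79, a(3)=-181, a(4)=-441, a(5)=-1063, a(6)=-2567, a(7)=-6197, a(8)=-14961, a(9)=-36119; answer -36119
Part III: U2 = -36119; w = -3; -5*(-3)^3 - 2*(-3)^2 + 6*(-3)^1 + 7 = (135) + (-18) + (-18) + (7) = 106; answer 106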